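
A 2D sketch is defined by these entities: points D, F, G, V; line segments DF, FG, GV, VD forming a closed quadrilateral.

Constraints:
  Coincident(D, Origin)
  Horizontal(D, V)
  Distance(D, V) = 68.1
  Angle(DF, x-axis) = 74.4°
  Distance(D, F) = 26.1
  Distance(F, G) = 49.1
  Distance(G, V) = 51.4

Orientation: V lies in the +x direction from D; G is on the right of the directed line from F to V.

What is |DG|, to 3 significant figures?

30.6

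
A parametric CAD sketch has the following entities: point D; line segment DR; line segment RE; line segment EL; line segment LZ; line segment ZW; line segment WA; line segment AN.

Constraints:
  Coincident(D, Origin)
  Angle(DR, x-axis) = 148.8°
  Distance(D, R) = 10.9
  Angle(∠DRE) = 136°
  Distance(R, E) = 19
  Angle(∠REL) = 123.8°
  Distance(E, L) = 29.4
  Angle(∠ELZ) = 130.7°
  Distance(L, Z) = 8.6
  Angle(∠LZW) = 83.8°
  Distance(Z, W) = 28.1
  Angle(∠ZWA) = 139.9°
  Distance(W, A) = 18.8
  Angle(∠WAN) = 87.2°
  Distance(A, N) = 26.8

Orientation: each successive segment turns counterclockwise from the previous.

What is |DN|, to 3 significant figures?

32.9

∠ZWA = 139.9° gives WA at 74.6° from the x-axis; with |WA| = 18.8, A = (-6.16, 0.459). ∠WAN = 87.2° gives AN at 167° from the x-axis; with |AN| = 26.8, N = (-32.3, 6.30). Then |DN| = |N − D| = 32.9.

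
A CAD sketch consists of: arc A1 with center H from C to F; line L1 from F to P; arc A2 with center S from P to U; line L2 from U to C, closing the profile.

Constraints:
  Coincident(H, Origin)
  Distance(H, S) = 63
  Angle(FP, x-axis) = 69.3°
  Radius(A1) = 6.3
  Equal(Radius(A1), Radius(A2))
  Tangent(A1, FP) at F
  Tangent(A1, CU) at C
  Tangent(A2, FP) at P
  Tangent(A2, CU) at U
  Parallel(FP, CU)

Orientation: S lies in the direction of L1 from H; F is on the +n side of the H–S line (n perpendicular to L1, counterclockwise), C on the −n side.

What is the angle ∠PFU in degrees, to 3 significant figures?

11.3°

Tangency of A1 to both parallel lines with radius 6.3 puts F and C at H ± 6.3·n: F = (-5.89, 2.23), C = (5.89, -2.23). Equal radii place P and U the same way about S: P = S + 6.3·n = (16.4, 61.2), U = S − 6.3·n = (28.2, 56.7). Then cos ∠PFU = FP·FU / (|FP||FU|), giving 11.3°.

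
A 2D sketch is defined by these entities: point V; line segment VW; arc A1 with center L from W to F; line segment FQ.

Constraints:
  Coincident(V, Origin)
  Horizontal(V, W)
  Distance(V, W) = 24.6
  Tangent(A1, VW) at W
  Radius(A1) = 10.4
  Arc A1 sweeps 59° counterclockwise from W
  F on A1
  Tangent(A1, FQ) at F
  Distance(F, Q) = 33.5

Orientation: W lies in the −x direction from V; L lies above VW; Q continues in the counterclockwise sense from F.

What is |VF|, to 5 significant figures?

16.476

V is at the origin; V and W share the same y with |VW| = 24.6 and W on the −x side, so W = (-24.600, 0.0000). A1 meets VW tangentially, so LW is at right angles to VW, so L = W + (0, 10.4) = (-24.600, 10.400). On A1, W sits at bearing -90° from L; a 59° counterclockwise sweep puts F at bearing -31°, so F = L + 10.4·(cos -31°, sin -31°) = (-15.685, 5.0436). Then |VF| = |F − V| = 16.476.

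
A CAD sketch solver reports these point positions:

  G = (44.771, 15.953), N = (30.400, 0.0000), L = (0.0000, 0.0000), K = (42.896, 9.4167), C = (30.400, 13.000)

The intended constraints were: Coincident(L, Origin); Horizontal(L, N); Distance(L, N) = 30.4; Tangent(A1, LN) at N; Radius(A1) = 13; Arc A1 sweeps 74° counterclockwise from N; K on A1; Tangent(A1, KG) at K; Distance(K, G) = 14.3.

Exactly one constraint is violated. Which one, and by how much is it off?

Distance(K, G) = 14.3 — off by 7.50.

L = (0.00, 0.00) ✓; L.y = 0.00, N.y = 0.00 ✓; |LN| = 30.40 ✓; ∠(CN, NL) = 90.00° ✓; |CN| = 13.00 ✓; bearing(C→K) − bearing(C→N) = 74.00° ✓; |CK| = 13.00 ✓; ∠(CK, KG) = 90.01° ✓; |KG| = 6.800 ✗.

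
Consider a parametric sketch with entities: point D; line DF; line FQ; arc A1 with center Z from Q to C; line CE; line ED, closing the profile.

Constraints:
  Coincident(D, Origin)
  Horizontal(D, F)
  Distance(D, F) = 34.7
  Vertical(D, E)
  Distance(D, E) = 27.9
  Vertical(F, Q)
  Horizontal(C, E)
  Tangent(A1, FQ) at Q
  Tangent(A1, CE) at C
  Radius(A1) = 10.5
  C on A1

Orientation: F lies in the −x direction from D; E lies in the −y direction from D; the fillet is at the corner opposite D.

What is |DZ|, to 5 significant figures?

29.806

D is at the origin; D and F share the same y with |DF| = 34.7 and F on the −x side, so F = (-34.700, 0.0000). DE is vertical with |DE| = 27.9 and E on the −y side, so E = (0.0000, -27.900). The virtual corner opposite D is at (-34.700, -27.900). The tangent condition forces ZQ to be normal to FQ and the tangent condition forces ZC to be normal to CE, with radius 10.5, so the center Z sits 10.5 in from both sides at Z = (-24.200, -17.400). Then |DZ| = |Z − D| = 29.806.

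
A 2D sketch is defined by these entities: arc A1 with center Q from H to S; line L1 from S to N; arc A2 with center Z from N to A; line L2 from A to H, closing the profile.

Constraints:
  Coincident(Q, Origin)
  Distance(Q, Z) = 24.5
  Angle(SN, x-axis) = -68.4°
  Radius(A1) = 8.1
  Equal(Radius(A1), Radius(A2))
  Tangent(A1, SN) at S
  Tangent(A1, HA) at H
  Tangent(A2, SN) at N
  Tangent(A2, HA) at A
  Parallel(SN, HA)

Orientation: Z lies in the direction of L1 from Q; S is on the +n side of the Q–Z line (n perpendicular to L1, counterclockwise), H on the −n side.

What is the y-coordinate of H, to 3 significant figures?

-2.98

The slot axis is L1's direction at -68.4°, so u = (cos -68.4°, sin -68.4°) = (0.368, -0.930) and n = (−sin -68.4°, cos -68.4°) = (0.930, 0.368). Q is at the origin and Z lies 24.5 along u from Q, so Z = 24.5·u = (9.02, -22.8). Tangency of A1 to both parallel lines with radius 8.1 puts S and H at Q ± 8.1·n: S = (7.53, 2.98), H = (-7.53, -2.98). So H.y = -2.98.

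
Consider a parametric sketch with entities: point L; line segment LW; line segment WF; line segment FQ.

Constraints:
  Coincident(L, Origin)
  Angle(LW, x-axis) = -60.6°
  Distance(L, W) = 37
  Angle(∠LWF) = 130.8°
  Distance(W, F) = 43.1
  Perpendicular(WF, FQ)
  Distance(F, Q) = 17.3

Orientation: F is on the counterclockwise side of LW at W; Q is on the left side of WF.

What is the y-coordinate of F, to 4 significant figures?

-40.75

L is at the origin; LW runs at -60.6° with length 37.0, so W = 37.0·(cos -60.6°, sin -60.6°) = (18.16, -32.23). ∠LWF = 130.8°, so WF runs at -60.6° + (180° − 130.8°) = -11.40° from the x-axis; with |WF| = 43.1, F = W + 43.1·(cos -11.40°, sin -11.40°) = (60.41, -40.75). So F.y = -40.75.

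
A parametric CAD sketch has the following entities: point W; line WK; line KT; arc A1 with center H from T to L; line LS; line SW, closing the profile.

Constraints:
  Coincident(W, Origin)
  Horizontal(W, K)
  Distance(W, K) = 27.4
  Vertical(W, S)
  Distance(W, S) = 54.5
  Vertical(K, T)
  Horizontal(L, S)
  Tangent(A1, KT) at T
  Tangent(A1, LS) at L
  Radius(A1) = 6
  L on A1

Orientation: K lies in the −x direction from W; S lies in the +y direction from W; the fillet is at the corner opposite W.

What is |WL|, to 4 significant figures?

58.55

W is at the origin; WK is horizontal with |WK| = 27.4 and K on the −x side, so K = (-27.40, 0.000). W and S share the same x with |WS| = 54.5 and S on the +y side, so S = (0.000, 54.50). The virtual corner opposite W is at (-27.40, 54.50). Since A1 is tangent to KT there, HT ⟂ KT and tangency of A1 to LS means the radius HL is perpendicular to LS, with radius 6.0, so the center H sits 6.0 in from both sides at H = (-21.40, 48.50). That places the tangent points at T = (-27.40, 48.50) on KT and L = (-21.40, 54.50) on LS. Then |WL| = |L − W| = 58.55.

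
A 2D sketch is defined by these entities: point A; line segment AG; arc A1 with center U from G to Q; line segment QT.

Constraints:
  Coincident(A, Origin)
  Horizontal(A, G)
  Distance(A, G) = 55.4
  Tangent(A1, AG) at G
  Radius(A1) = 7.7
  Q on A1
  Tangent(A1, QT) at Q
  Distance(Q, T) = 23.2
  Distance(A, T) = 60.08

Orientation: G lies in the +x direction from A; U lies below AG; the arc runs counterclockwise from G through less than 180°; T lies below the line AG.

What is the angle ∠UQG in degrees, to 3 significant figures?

41.0°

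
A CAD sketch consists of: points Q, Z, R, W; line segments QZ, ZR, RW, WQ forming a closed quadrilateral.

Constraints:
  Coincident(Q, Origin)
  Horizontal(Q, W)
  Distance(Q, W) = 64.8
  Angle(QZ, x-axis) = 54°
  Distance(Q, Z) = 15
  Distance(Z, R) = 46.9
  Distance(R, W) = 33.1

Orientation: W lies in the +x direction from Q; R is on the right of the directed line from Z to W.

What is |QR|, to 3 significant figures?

46.3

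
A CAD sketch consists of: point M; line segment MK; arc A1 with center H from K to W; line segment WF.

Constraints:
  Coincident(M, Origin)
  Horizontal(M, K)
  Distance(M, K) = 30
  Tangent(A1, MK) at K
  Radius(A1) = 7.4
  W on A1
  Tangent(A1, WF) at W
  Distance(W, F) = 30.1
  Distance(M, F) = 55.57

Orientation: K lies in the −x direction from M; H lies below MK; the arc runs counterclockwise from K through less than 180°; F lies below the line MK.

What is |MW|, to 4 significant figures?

37.78

Checks: |HW| = 7.400 ✓; ∠(HW, WF) = 90.00° ✓; |WF| = 30.10 ✓; |MF| = 55.57 ✓.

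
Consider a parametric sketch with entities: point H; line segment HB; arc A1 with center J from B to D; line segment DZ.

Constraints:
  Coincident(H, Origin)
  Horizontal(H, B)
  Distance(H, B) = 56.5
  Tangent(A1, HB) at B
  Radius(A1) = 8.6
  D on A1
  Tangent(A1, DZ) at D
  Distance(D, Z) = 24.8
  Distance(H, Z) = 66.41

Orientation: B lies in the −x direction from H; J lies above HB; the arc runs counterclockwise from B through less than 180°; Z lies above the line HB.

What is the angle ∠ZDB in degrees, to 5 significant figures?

125.40°

Checks: |HB| = 56.50 ✓; |JD| = 8.600 ✓; ∠(JD, DZ) = 90.00° ✓; |DZ| = 24.80 ✓; |HZ| = 66.41 ✓.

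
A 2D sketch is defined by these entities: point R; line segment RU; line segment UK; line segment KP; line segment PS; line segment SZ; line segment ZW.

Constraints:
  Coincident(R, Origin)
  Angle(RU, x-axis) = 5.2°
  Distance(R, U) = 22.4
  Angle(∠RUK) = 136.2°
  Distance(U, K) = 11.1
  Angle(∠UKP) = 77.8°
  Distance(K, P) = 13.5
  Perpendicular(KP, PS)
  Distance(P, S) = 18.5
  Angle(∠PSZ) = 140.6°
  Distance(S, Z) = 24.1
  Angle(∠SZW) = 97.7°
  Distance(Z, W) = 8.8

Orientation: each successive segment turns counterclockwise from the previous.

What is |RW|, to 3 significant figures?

31.5

∠PSZ = 140.6° gives SZ at -79.4° from the x-axis; with |SZ| = 24.1, Z = (13.3, -23.0). ∠SZW = 97.7° gives ZW at 2.90° from the x-axis; with |ZW| = 8.8, W = (22.1, -22.5). Then |RW| = |W − R| = 31.5.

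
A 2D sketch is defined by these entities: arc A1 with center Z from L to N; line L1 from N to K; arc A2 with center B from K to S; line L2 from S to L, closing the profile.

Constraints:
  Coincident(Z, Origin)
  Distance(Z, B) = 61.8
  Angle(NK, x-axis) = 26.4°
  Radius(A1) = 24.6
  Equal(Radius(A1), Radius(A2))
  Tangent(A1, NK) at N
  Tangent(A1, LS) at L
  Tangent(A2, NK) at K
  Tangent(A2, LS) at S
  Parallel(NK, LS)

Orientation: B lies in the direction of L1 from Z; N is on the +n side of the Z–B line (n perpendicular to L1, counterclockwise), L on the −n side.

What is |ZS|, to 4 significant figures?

66.52

Tangency of A1 to both parallel lines with radius 24.6 puts N and L at Z ± 24.6·n: N = (-10.94, 22.03), L = (10.94, -22.03). Equal radii place K and S the same way about B: K = B + 24.6·n = (44.42, 49.51), S = B − 24.6·n = (66.29, 5.444). Then |ZS| = |S − Z| = 66.52.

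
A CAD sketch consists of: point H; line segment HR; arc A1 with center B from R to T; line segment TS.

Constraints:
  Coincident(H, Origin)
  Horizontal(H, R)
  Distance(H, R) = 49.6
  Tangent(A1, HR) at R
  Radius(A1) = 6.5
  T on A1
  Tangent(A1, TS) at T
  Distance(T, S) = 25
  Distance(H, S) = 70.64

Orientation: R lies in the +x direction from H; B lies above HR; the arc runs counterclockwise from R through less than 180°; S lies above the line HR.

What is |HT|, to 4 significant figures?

55.74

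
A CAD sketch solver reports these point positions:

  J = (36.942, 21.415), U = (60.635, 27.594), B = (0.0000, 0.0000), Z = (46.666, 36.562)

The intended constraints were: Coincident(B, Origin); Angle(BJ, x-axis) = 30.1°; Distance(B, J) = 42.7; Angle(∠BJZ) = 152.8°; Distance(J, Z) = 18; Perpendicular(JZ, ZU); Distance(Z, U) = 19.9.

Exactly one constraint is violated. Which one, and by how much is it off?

Distance(Z, U) = 19.9 — off by 3.30.

B = (0.00, 0.00) ✓; BJ at 30.10° ✓; |BJ| = 42.70 ✓; ∠BJZ = 152.8° ✓; |JZ| = 18.00 ✓; ∠(JZ, ZU) = 90.00° ✓; |ZU| = 16.60 ✗.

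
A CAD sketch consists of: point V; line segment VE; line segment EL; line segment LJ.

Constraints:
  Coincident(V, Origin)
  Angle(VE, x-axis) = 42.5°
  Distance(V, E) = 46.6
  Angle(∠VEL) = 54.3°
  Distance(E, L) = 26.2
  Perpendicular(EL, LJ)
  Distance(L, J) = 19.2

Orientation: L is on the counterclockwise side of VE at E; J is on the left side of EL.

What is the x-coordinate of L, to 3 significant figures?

8.71

V is at the origin; VE runs at 42.5° with length 46.6, so E = 46.6·(cos 42.5°, sin 42.5°) = (34.4, 31.5). ∠VEL = 54.3°, so EL runs at 42.5° + (180° − 54.3°) = 168° from the x-axis; with |EL| = 26.2, L = E + 26.2·(cos 168°, sin 168°) = (8.71, 36.8). So L.x = 8.71.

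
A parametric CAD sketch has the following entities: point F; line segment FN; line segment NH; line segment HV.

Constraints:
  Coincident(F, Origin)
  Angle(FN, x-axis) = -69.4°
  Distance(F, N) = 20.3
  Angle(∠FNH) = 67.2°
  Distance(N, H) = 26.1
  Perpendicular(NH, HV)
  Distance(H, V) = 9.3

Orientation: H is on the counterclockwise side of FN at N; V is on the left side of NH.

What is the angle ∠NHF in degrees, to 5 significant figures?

45.745°

F is at the origin; FN runs at -69.4° with length 20.3, so N = 20.3·(cos -69.4°, sin -69.4°) = (7.1424, -19.002). ∠FNH = 67.2°, so NH runs at -69.4° + (180° − 67.2°) = 43.400° from the x-axis; with |NH| = 26.1, H = N + 26.1·(cos 43.400°, sin 43.400°) = (26.106, -1.0690). Then cos ∠NHF = HN·HF / (|HN||HF|), giving 45.745°.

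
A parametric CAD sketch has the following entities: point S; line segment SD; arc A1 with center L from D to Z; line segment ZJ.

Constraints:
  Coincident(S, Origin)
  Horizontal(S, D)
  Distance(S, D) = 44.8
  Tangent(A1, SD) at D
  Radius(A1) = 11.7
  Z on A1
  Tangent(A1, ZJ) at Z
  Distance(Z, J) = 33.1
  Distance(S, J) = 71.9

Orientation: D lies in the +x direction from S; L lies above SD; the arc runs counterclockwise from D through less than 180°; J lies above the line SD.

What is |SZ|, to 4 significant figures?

57.72

Checks: |LZ| = 11.70 ✓; ∠(LZ, ZJ) = 90.00° ✓; |ZJ| = 33.10 ✓; |SJ| = 71.90 ✓.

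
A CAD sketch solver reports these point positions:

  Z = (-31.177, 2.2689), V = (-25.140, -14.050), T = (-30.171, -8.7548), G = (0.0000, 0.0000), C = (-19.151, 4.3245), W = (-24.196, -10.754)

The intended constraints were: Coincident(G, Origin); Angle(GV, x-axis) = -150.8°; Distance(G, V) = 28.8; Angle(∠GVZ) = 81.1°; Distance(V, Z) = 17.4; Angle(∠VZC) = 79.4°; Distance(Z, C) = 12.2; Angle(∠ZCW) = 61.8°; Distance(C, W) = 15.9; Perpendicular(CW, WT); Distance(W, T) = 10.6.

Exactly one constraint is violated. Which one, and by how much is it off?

Distance(W, T) = 10.6 — off by 4.30.

G = (0.00, 0.00) ✓; GV at -150.8° ✓; |GV| = 28.80 ✓; ∠GVZ = 81.10° ✓; |VZ| = 17.40 ✓; ∠VZC = 79.40° ✓; |ZC| = 12.20 ✓; ∠ZCW = 61.80° ✓; |CW| = 15.90 ✓; ∠(CW, WT) = 90.00° ✓; |WT| = 6.301 ✗.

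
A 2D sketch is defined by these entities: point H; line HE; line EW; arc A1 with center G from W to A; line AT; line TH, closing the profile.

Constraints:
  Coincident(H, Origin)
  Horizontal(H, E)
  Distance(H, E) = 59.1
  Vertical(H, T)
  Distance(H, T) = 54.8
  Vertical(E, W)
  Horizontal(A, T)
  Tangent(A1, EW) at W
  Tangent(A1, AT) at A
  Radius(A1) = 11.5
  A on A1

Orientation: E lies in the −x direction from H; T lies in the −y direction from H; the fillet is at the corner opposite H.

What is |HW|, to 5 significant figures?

73.265

H is at the origin; H and E share the same y with |HE| = 59.1 and E on the −x side, so E = (-59.100, 0.0000). H and T share the same x with |HT| = 54.8 and T on the −y side, so T = (0.0000, -54.800). The virtual corner opposite H is at (-59.100, -54.800). Since A1 is tangent to EW there, GW ⟂ EW and A1 meets AT tangentially, so GA is at right angles to AT, with radius 11.5, so the center G sits 11.5 in from both sides at G = (-47.600, -43.300). That places the tangent points at W = (-59.100, -43.300) on EW and A = (-47.600, -54.800) on AT. Then |HW| = |W − H| = 73.265.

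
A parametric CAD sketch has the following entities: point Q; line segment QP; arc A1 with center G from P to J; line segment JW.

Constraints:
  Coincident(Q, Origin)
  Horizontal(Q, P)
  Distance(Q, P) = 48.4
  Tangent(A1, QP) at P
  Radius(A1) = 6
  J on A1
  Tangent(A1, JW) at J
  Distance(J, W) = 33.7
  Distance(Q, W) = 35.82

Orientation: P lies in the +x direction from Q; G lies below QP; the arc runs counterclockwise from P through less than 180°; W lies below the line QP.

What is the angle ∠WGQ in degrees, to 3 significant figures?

47.2°

Checks: |GJ| = 6.000 ✓; ∠(GJ, JW) = 90.00° ✓; |JW| = 33.70 ✓; |QW| = 35.82 ✓.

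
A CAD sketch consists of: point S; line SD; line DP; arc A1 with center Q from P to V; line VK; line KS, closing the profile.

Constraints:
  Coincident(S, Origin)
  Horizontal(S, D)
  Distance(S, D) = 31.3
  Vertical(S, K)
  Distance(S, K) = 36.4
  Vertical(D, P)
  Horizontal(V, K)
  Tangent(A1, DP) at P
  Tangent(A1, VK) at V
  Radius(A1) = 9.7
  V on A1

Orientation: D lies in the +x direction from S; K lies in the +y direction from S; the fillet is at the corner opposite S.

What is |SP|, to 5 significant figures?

41.141

The virtual corner opposite S is at (31.300, 36.400). The tangent condition forces QP to be normal to DP and since A1 is tangent to VK there, QV ⟂ VK, with radius 9.7, so the center Q sits 9.7 in from both sides at Q = (21.600, 26.700). That places the tangent points at P = (31.300, 26.700) on DP and V = (21.600, 36.400) on VK. Then |SP| = |P − S| = 41.141.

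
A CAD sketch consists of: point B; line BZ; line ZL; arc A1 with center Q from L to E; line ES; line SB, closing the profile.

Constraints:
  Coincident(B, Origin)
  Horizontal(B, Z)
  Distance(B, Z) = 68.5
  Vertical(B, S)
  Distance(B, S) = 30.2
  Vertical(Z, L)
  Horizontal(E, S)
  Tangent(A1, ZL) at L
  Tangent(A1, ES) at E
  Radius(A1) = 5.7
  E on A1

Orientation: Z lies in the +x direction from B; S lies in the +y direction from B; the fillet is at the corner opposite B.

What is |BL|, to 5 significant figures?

72.750

The virtual corner opposite B is at (68.500, 30.200). Since A1 is tangent to ZL there, QL ⟂ ZL and since A1 is tangent to ES there, QE ⟂ ES, with radius 5.7, so the center Q sits 5.7 in from both sides at Q = (62.800, 24.500). That places the tangent points at L = (68.500, 24.500) on ZL and E = (62.800, 30.200) on ES. Then |BL| = |L − B| = 72.750.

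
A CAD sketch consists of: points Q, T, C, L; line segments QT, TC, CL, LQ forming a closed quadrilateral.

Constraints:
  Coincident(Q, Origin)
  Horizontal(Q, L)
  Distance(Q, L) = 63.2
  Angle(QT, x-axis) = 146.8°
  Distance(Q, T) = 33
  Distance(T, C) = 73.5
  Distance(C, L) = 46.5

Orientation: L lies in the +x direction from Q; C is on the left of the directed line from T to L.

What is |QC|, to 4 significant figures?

59.05

Checks: Q = (0.00, 0.00) ✓; |TC| = 73.50 ✓; |CL| = 46.50 ✓.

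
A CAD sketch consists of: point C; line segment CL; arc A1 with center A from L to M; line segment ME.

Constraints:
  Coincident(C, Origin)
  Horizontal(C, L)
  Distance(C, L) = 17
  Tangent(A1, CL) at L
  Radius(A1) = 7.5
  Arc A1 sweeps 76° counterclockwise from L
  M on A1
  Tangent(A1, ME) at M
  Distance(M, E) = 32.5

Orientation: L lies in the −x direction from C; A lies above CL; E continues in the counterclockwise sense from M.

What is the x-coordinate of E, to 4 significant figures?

-1.860

C is at the origin; CL is horizontal with |CL| = 17.0 and L on the −x side, so L = (-17.00, 0.000). A1 meets CL tangentially, so AL is at right angles to CL, so A = L + (0, 7.5) = (-17.00, 7.500). On A1, L sits at bearing -90° from A; a 76° counterclockwise sweep puts M at bearing -14°, so M = A + 7.5·(cos -14°, sin -14°) = (-9.723, 5.686). A1 meets ME tangentially, so AM is at right angles to ME, so ME runs along (−sin -14°, cos -14°); with |ME| = 32.5, E = (-1.860, 37.22). So E.x = -1.860.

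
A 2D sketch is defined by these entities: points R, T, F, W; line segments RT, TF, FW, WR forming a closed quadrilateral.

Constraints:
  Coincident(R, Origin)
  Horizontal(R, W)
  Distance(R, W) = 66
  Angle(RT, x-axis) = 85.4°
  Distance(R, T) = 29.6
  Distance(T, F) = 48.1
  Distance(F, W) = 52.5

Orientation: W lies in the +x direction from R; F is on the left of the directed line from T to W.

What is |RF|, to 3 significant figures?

67.3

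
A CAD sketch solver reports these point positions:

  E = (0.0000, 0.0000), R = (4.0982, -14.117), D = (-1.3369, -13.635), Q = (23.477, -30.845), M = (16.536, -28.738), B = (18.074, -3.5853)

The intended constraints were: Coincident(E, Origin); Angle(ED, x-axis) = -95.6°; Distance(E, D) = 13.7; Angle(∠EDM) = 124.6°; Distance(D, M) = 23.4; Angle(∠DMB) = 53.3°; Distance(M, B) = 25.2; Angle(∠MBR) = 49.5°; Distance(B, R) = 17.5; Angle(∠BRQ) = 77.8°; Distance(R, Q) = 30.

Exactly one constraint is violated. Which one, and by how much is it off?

Distance(R, Q) = 30 — off by 4.40.

E = (0.00, 0.00) ✓; ED at -95.60° ✓; |ED| = 13.70 ✓; ∠EDM = 124.6° ✓; |DM| = 23.40 ✓; ∠DMB = 53.30° ✓; |MB| = 25.20 ✓; ∠MBR = 49.50° ✓; |BR| = 17.50 ✓; ∠BRQ = 77.80° ✓; |RQ| = 25.60 ✗.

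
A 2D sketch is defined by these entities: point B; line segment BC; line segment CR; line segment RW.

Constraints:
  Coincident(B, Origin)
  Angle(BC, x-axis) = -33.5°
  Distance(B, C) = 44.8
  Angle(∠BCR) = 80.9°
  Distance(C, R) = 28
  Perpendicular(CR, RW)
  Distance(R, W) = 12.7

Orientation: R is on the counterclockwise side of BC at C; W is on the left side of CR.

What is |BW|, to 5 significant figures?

37.841

∠BCR = 80.9°, so CR runs at -33.5° + (180° − 80.9°) = 65.600° from the x-axis; with |CR| = 28.0, R = C + 28.0·(cos 65.600°, sin 65.600°) = (48.925, 0.77237). CR ⟂ RW; with |RW| = 12.7 on the left of CR, W = R + 12.7·(-0.91068, 0.41310) = (37.359, 6.0188). Then |BW| = |W − B| = 37.841.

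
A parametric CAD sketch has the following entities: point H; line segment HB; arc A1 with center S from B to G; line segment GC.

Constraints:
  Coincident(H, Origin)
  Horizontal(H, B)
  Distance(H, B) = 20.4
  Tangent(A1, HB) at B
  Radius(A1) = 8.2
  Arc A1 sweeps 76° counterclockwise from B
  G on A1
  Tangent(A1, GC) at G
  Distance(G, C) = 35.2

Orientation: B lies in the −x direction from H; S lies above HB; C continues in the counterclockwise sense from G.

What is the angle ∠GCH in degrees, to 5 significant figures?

19.557°

H is at the origin; H and B share the same y with |HB| = 20.4 and B on the −x side, so B = (-20.400, 0.0000). The tangent condition forces SB to be normal to HB, so S = B + (0, 8.2) = (-20.400, 8.2000). On A1, B sits at bearing -90° from S; a 76° counterclockwise sweep puts G at bearing -14°, so G = S + 8.2·(cos -14°, sin -14°) = (-12.444, 6.2162). The tangent condition forces SG to be normal to GC, so GC runs along (−sin -14°, cos -14°); with |GC| = 35.2, C = (-3.9279, 40.371). Then cos ∠GCH = CG·CH / (|CG||CH|), giving 19.557°.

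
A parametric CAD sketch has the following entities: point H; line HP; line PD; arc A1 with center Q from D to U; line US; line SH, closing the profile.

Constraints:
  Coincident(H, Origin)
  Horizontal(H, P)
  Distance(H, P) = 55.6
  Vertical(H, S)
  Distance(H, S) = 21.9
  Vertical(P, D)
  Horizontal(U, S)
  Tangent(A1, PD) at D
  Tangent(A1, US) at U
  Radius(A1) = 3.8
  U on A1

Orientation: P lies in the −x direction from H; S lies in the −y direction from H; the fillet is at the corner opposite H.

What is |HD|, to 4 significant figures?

58.47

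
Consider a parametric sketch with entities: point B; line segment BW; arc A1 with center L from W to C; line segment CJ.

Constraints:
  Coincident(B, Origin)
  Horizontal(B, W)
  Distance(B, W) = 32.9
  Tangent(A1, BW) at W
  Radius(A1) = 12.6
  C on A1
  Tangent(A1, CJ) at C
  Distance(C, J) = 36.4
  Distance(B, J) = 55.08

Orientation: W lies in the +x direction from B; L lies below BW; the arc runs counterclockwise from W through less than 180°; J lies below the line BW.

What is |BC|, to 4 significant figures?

24.48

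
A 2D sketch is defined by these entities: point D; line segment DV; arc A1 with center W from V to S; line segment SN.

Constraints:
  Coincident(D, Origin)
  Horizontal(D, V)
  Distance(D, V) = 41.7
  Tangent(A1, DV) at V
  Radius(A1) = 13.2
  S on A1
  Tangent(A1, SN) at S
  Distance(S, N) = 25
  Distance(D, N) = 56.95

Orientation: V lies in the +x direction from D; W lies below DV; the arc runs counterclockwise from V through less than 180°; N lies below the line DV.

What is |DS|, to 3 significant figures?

34.7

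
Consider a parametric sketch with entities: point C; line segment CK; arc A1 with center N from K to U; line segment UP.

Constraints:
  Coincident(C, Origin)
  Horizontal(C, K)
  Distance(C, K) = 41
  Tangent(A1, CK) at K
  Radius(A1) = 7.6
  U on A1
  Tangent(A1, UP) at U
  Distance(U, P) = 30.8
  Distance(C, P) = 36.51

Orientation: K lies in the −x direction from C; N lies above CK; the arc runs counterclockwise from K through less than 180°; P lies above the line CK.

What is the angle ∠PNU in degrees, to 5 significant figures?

76.139°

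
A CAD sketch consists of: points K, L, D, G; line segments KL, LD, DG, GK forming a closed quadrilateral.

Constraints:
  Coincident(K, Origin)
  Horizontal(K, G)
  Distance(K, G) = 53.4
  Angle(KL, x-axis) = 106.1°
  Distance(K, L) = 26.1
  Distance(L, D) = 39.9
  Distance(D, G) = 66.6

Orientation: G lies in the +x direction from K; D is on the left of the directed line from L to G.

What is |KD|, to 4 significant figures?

58.94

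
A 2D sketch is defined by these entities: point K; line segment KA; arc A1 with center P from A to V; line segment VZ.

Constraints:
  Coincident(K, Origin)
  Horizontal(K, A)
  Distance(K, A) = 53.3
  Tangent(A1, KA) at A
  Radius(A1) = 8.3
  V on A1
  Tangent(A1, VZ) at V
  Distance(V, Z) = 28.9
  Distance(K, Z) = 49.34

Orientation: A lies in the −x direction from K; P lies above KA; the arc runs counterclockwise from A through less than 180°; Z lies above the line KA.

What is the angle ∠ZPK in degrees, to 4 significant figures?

64.83°

Checks: |PV| = 8.300 ✓; ∠(PV, VZ) = 90.00° ✓; |VZ| = 28.90 ✓; |KZ| = 49.34 ✓.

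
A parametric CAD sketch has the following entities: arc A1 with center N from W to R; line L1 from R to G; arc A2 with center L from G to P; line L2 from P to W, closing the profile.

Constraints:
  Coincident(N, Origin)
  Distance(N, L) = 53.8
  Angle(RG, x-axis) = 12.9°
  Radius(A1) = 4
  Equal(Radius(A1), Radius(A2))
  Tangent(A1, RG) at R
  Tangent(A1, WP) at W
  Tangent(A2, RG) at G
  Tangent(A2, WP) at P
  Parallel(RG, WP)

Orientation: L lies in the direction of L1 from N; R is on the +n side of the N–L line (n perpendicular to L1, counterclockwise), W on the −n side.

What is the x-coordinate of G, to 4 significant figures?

51.55

The slot axis is L1's direction at 12.9°, so u = (cos 12.9°, sin 12.9°) = (0.9748, 0.2233) and n = (−sin 12.9°, cos 12.9°) = (-0.2233, 0.9748). N is at the origin and L lies 53.8 along u from N, so L = 53.8·u = (52.44, 12.01). Tangency of A1 to both parallel lines with radius 4.0 puts R and W at N ± 4.0·n: R = (-0.8930, 3.899), W = (0.8930, -3.899). Equal radii place G and P the same way about L: G = L + 4.0·n = (51.55, 15.91), P = L − 4.0·n = (53.34, 8.112). So G.x = 51.55.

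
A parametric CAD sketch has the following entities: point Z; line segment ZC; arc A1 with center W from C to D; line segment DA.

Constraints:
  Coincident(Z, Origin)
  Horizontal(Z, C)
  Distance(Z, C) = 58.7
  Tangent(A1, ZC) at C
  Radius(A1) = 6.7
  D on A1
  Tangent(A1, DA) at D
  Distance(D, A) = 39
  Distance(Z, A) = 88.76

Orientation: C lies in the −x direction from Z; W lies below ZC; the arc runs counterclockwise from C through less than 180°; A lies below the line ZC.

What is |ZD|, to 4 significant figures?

65.10

Checks: |ZC| = 58.70 ✓; ∠(WC, CZ) = 90.00° ✓; |WC| = 6.700 ✓; |WD| = 6.700 ✓; ∠(WD, DA) = 90.00° ✓; |DA| = 39.00 ✓; |ZA| = 88.76 ✓.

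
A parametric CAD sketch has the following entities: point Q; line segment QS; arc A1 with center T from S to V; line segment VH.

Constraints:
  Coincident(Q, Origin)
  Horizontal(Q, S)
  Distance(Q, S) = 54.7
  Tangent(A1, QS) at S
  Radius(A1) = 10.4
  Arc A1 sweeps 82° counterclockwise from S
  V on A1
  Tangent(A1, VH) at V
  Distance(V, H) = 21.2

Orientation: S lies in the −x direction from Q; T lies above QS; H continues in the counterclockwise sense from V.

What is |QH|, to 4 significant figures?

51.14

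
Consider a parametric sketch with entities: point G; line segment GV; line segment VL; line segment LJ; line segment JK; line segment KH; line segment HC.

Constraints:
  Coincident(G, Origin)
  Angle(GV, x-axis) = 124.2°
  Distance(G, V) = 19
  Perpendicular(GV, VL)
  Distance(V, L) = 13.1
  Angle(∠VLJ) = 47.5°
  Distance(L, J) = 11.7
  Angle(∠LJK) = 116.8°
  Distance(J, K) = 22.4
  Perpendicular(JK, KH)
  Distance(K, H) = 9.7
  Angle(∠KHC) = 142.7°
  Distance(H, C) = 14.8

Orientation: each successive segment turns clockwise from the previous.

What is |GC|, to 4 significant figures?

34.73

G is at the origin; GV runs at 124.2° with length 19.0, so V = (-10.68, 15.71). GV ⟂ VL, so VL runs at 34.20°; with |VL| = 13.1, L = (0.1552, 23.08). ∠VLJ = 47.5° gives LJ at -98.30° from the x-axis; with |LJ| = 11.7, J = (-1.534, 11.50). ∠LJK = 116.8° gives JK at -161.5° from the x-axis; with |JK| = 22.4, K = (-22.78, 4.393). The perpendicularity gives KH at right angles to JK, so KH runs at 108.5°; with |KH| = 9.7, H = (-25.85, 13.59). ∠KHC = 142.7° gives HC at 71.20° from the x-axis; with |HC| = 14.8, C = (-21.08, 27.60). Then |GC| = |C − G| = 34.73.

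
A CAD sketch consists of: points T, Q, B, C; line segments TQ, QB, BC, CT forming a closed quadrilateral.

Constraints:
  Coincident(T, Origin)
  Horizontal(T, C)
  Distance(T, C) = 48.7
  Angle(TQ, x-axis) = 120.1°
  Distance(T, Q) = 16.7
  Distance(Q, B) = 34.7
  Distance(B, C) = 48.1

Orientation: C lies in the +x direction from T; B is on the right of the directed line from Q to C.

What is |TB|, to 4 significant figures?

18.40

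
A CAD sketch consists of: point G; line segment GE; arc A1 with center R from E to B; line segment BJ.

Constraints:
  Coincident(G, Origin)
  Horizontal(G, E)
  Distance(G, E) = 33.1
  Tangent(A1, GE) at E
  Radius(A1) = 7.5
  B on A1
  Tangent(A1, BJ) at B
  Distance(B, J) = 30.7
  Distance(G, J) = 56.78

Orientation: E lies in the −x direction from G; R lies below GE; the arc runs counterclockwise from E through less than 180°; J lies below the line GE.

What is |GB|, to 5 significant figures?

41.192

Checks: |RB| = 7.500 ✓; ∠(RB, BJ) = 90.00° ✓; |BJ| = 30.70 ✓; |GJ| = 56.78 ✓.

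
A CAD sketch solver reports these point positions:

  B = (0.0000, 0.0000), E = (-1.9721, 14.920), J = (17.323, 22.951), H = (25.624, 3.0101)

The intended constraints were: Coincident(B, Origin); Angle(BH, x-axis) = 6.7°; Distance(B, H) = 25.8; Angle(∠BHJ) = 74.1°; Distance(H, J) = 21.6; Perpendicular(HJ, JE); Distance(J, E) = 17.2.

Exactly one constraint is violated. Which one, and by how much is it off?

Distance(J, E) = 17.2 — off by 3.70.

B = (0.00, 0.00) ✓; BH at 6.700° ✓; |BH| = 25.80 ✓; ∠BHJ = 74.10° ✓; |HJ| = 21.60 ✓; ∠(HJ, JE) = 90.00° ✓; |JE| = 20.90 ✗.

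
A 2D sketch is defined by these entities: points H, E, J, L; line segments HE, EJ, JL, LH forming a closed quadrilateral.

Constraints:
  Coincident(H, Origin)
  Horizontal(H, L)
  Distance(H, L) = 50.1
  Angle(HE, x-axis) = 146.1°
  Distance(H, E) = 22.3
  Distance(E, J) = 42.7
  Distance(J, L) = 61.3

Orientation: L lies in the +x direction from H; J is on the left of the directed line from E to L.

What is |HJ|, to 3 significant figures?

46.1

Checks: |EJ| = 42.70 ✓; |JL| = 61.30 ✓.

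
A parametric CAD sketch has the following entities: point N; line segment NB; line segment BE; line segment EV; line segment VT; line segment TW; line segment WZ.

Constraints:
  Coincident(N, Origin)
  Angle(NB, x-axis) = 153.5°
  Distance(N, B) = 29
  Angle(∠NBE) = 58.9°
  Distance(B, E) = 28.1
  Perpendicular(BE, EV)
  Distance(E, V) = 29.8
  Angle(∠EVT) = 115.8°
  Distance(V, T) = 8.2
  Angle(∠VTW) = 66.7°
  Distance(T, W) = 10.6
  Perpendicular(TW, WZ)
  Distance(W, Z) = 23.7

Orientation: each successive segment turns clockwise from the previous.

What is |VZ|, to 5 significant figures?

17.764

∠VTW = 66.7° gives TW at 124.90° from the x-axis; with |TW| = 10.6, W = (3.3544, 4.5600). TW is perpendicular to WZ, so WZ runs at 34.900°; with |WZ| = 23.7, Z = (22.792, 18.120). Then |VZ| = |Z − V| = 17.764.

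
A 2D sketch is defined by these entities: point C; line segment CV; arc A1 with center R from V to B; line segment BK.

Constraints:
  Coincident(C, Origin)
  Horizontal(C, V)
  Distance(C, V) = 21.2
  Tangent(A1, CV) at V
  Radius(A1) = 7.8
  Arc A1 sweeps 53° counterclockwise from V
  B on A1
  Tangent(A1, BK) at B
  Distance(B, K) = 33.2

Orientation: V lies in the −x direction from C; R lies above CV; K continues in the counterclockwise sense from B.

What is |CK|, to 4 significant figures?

30.04

C is at the origin; CV is horizontal with |CV| = 21.2 and V on the −x side, so V = (-21.20, 0.000). Since A1 is tangent to CV there, RV ⟂ CV, so R = V + (0, 7.8) = (-21.20, 7.800). On A1, V sits at bearing -90° from R; a 53° counterclockwise sweep puts B at bearing -37°, so B = R + 7.8·(cos -37°, sin -37°) = (-14.97, 3.106). A1 meets BK tangentially, so RB is at right angles to BK, so BK runs along (−sin -37°, cos -37°); with |BK| = 33.2, K = (5.010, 29.62). Then |CK| = |K − C| = 30.04.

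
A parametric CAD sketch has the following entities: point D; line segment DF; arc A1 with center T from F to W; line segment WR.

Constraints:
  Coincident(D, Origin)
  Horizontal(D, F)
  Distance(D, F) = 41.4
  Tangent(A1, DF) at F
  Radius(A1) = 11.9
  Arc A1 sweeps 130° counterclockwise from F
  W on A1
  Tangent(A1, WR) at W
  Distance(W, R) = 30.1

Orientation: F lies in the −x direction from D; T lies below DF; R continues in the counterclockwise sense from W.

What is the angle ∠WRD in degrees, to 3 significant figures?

76.2°

On A1, F sits at bearing 90° from T; a 130° counterclockwise sweep puts W at bearing 220°, so W = T + 11.9·(cos 220°, sin 220°) = (-50.5, -19.5). Tangency of A1 to WR means the radius TW is perpendicular to WR, so WR runs along (−sin 220°, cos 220°); with |WR| = 30.1, R = (-31.2, -42.6). Then cos ∠WRD = RW·RD / (|RW||RD|), giving 76.2°.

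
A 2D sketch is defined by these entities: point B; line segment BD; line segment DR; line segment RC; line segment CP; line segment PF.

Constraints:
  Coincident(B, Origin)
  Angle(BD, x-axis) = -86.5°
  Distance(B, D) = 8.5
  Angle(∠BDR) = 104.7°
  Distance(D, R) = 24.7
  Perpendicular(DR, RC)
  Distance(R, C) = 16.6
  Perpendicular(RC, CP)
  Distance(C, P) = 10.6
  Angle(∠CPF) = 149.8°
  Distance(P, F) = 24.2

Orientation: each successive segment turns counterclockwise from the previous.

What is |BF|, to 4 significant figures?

6.009

B is at the origin; BD runs at -86.5° with length 8.5, so D = (0.5189, -8.484). ∠BDR = 104.7° gives DR at -11.20° from the x-axis; with |DR| = 24.7, R = (24.75, -13.28). The perpendicularity gives RC at right angles to DR, so RC runs at 78.80°; with |RC| = 16.6, C = (27.97, 3.002). The perpendicularity gives CP at right angles to RC, so CP runs at 168.8°; with |CP| = 10.6, P = (17.57, 5.061). ∠CPF = 149.8° gives PF at -161.0° from the x-axis; with |PF| = 24.2, F = (-5.307, -2.818). Then |BF| = |F − B| = 6.009.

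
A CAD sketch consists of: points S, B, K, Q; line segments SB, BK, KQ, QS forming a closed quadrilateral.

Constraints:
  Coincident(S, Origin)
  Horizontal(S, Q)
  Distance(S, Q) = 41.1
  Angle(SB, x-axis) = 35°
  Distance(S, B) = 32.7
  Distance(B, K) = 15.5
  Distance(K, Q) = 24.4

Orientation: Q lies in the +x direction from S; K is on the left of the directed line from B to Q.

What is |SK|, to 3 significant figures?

47.9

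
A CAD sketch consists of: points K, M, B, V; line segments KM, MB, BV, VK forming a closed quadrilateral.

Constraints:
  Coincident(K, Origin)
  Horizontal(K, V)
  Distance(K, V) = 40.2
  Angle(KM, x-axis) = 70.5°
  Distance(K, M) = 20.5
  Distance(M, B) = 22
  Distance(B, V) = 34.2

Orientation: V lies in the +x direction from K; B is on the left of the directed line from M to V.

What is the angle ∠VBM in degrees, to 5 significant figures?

83.608°

Checks: |MB| = 22.00 ✓; |BV| = 34.20 ✓.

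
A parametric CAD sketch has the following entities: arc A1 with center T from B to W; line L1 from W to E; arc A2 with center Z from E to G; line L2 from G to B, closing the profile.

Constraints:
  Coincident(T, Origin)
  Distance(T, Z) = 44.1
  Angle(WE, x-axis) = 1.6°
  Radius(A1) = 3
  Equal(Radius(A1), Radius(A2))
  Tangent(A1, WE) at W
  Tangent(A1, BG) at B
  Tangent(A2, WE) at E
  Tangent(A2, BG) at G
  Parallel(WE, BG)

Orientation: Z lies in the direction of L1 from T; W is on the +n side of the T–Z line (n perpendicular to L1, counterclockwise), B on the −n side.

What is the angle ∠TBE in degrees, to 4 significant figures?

82.25°

The slot axis is L1's direction at 1.6°, so u = (cos 1.6°, sin 1.6°) = (0.9996, 0.02792) and n = (−sin 1.6°, cos 1.6°) = (-0.02792, 0.9996). T is at the origin and Z lies 44.1 along u from T, so Z = 44.1·u = (44.08, 1.231). Tangency of A1 to both parallel lines with radius 3.0 puts W and B at T ± 3.0·n: W = (-0.08376, 2.999), B = (0.08376, -2.999). Equal radii place E and G the same way about Z: E = Z + 3.0·n = (44.00, 4.230), G = Z − 3.0·n = (44.17, -1.767). Then cos ∠TBE = BT·BE / (|BT||BE|), giving 82.25°.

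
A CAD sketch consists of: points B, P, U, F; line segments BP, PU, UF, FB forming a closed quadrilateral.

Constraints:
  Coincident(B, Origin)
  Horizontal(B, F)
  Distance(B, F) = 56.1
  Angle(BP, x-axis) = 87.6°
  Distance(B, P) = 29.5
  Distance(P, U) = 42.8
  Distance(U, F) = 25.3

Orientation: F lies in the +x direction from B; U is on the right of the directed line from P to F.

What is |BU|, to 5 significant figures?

30.874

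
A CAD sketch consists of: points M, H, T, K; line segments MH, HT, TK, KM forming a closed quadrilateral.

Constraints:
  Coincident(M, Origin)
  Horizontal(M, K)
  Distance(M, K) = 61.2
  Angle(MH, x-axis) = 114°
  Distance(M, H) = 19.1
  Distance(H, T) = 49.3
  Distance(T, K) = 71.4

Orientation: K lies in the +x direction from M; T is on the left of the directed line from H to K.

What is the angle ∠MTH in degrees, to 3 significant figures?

15.3°

M is at the origin; MK is horizontal with |MK| = 61.2 and K in +x, so K = (61.2, 0). MH runs at 114.0° with |MH| = 19.1, so H = (-7.77, 17.4). T is determined by |HT| = 49.3 and |TK| = 71.4 together: it lies at the intersection of circle(H, 49.3) and circle(K, 71.4). With |HK| = 71.1, the foot of the radical line on HK is 16.8 from H and the perpendicular offset is √(49.3² − 16.8²) = 46.3. Taking the left-of-HK solution: T = (19.9, 58.2).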